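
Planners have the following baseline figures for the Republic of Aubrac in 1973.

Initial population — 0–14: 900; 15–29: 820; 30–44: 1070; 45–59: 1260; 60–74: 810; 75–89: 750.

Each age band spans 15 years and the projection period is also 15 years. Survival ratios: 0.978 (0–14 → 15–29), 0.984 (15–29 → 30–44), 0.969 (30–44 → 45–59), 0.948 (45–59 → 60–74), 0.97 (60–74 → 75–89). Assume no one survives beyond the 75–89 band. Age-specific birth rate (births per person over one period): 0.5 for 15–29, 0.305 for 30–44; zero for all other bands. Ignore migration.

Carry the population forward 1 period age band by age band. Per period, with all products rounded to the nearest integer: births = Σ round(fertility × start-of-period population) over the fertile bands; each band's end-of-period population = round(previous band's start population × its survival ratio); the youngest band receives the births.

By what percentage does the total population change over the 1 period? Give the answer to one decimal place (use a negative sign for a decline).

Period 1.
Births: 820 × 0.5 = 410 ; 1070 × 0.305 = 326 → total 736
15–29: 900 × 0.978 = 880
30–44: 820 × 0.984 = 807
45–59: 1070 × 0.969 = 1037
60–74: 1260 × 0.948 = 1194
75–89: 810 × 0.97 = 786
→ [736, 880, 807, 1037, 1194, 786]
Total: 5610 → 5440; change = -170; percentage change = -3.0%

-3.0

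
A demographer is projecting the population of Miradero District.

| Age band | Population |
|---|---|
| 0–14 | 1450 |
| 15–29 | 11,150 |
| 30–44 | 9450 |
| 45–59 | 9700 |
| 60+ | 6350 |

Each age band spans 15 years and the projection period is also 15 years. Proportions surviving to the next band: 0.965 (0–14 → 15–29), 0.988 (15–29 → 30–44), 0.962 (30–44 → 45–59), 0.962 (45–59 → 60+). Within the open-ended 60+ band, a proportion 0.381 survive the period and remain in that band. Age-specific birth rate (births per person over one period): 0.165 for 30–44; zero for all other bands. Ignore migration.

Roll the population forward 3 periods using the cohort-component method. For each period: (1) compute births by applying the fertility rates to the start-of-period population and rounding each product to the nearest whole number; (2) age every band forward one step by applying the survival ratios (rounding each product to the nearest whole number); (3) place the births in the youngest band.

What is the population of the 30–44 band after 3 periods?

1486

Let group 1 be 0–14 through group 5 = 60+.
Period 1.
Births: 9450 × 0.165 = 1559
Group 2: 1450 × 0.965 = 1399
Group 3: 11150 × 0.988 = 11016
Group 4: 9450 × 0.962 = 9091
Group 5: 9700 × 0.962 + 6350 × 0.381 = 9331 + 2419 = 11750
Population now: 0–14=1559, 15–29=1399, 30–44=11016, 45–59=9091, 60+=11750
Period 2.
Births: 11016 × 0.165 = 1818
Group 2: 1559 × 0.965 = 1504
Group 3: 1399 × 0.988 = 1382
Group 4: 11016 × 0.962 = 10597
Group 5: 9091 × 0.962 + 11750 × 0.381 = 8746 + 4477 = 13223
Population now: 0–14=1818, 15–29=1504, 30–44=1382, 45–59=10597, 60+=13223
Period 3.
Births: 1382 × 0.165 = 228
Group 2: 1818 × 0.965 = 1754
Group 3: 1504 × 0.988 = 1486
Group 4: 1382 × 0.962 = 1329
Group 5: 10597 × 0.962 + 13223 × 0.381 = 10194 + 5038 = 15232
Population now: 0–14=228, 15–29=1754, 30–44=1486, 45–59=1329, 60+=15232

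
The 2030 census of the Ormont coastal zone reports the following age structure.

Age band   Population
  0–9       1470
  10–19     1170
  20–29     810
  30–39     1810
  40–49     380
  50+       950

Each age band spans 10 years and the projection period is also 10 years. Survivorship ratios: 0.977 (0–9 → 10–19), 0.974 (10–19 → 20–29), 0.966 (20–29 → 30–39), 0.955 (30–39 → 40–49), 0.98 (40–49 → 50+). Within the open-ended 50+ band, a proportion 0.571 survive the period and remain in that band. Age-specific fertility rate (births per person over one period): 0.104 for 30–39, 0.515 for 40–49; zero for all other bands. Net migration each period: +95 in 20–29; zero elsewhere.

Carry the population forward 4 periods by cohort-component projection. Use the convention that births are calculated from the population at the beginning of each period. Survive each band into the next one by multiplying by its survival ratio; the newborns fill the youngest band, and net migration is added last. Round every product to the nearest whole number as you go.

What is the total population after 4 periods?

6331

[period 1]
Births: 1810 × 0.104 = 188, 380 × 0.515 = 196 ⇒ total 384
10–19: 1470 × 0.977 = 1436
20–29: 1170 × 0.974 = 1140
30–39: 810 × 0.966 = 782
40–49: 1810 × 0.955 = 1729
50+: 380 × 0.98 + 950 × 0.571 = 372 + 542 = 914
Net migration: 20–29 + 95 → 1235
→ [384, 1436, 1235, 782, 1729, 914]
[period 2]
Births: 782 × 0.104 = 81, 1729 × 0.515 = 890 ⇒ total 971
10–19: 384 × 0.977 = 375
20–29: 1436 × 0.974 = 1399
30–39: 1235 × 0.966 = 1193
40–49: 782 × 0.955 = 747
50+: 1729 × 0.98 + 914 × 0.571 = 1694 + 522 = 2216
Net migration: 20–29 + 95 → 1494
→ [971, 375, 1494, 1193, 747, 2216]
[period 3]
Births: 1193 × 0.104 = 124, 747 × 0.515 = 385 ⇒ total 509
10–19: 971 × 0.977 = 949
20–29: 375 × 0.974 = 365
30–39: 1494 × 0.966 = 1443
40–49: 1193 × 0.955 = 1139
50+: 747 × 0.98 + 2216 × 0.571 = 732 + 1265 = 1997
Net migration: 20–29 + 95 → 460
→ [509, 949, 460, 1443, 1139, 1997]
[period 4]
Births: 1443 × 0.104 = 150, 1139 × 0.515 = 587 ⇒ total 737
10–19: 509 × 0.977 = 497
20–29: 949 × 0.974 = 924
30–39: 460 × 0.966 = 444
40–49: 1443 × 0.955 = 1378
50+: 1139 × 0.98 + 1997 × 0.571 = 1116 + 1140 = 2256
Net migration: 20–29 + 95 → 1019
→ [737, 497, 1019, 444, 1378, 2256]
Total after period 4: 737 + 497 + 1019 + 444 + 1378 + 2256 = 6331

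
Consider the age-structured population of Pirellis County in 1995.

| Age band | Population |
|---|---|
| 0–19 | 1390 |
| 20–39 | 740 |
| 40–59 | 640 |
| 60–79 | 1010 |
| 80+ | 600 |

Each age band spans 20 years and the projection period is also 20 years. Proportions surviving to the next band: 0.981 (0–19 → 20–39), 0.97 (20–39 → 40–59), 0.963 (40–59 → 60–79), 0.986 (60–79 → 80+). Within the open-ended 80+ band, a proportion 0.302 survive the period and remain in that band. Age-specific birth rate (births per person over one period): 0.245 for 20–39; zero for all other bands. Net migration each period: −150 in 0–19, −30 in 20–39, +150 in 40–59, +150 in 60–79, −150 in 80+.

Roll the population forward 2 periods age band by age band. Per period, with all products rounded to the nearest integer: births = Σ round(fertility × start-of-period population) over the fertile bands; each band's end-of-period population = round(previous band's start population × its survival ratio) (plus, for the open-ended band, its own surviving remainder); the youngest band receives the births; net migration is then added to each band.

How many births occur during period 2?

327

After projecting period 1:
Births: 740 × 0.245 = 181
20–39: 1390 × 0.981 = 1364
40–59: 740 × 0.97 = 718
60–79: 640 × 0.963 = 616
80+: 1010 × 0.986 + 600 × 0.302 = 996 + 181 = 1177
Net migration: 0–19 − 150 → 31; 20–39 − 30 → 1334; 40–59 + 150 → 868; 60–79 + 150 → 766; 80+ − 150 → 1027
Giving 31 / 1334 / 868 / 766 / 1027.
After projecting period 2:
Births: 1334 × 0.245 = 327
20–39: 31 × 0.981 = 30
40–59: 1334 × 0.97 = 1294
60–79: 868 × 0.963 = 836
80+: 766 × 0.986 + 1027 × 0.302 = 755 + 310 = 1065
Net migration: 0–19 − 150 → 177; 20–39 − 30 → 0; 40–59 + 150 → 1444; 60–79 + 150 → 986; 80+ − 150 → 915
Giving 177 / 0 / 1444 / 986 / 915.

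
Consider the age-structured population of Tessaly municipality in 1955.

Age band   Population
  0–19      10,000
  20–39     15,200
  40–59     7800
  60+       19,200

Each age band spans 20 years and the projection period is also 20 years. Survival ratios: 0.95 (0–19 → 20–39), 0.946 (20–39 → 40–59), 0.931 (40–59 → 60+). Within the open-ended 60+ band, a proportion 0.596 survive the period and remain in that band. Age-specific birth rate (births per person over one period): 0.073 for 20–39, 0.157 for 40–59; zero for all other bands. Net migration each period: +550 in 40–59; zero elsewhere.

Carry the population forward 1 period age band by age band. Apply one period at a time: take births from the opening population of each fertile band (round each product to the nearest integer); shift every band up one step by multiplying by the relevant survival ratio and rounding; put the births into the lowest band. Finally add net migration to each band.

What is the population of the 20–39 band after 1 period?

Call the bands 1 to 4, youngest first.
Period 1.
Births: 15200 * 0.073 = 1110 ; 7800 * 0.157 = 1225 → total 2335
Band 2: 10000 * 0.95 = 9500
Band 3: 15200 * 0.946 = 14379
Band 4: 7800 * 0.931 + 19200 * 0.596 = 7262 + 11443 = 18705
Net migration: Band 3 + 550 → 14929
→ [2335, 9500, 14929, 18705]

9500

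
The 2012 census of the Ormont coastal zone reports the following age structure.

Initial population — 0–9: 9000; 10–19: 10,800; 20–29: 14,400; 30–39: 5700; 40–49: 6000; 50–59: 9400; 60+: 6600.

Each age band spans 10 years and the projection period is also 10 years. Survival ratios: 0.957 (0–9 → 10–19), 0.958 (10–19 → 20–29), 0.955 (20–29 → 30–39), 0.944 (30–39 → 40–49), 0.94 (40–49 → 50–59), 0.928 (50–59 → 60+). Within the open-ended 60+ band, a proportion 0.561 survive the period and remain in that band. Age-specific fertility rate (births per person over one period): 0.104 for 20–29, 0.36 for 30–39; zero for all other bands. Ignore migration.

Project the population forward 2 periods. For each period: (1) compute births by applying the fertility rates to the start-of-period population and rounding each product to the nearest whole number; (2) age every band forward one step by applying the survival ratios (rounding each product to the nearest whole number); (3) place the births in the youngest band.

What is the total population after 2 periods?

(Bands numbered youngest = 1 to oldest = 7.)
— Period 1 —
Births: 14400 × 0.104 = 1498  |  5700 × 0.36 = 2052 ⇒ total 3550
Band 2: 9000 × 0.957 = 8613
Band 3: 10800 × 0.958 = 10346
Band 4: 14400 × 0.955 = 13752
Band 5: 5700 × 0.944 = 5381
Band 6: 6000 × 0.94 = 5640
Band 7: 9400 × 0.928 + 6600 × 0.561 = 8723 + 3703 = 12426
End of period: [3550, 8613, 10346, 13752, 5381, 5640, 12426]
— Period 2 —
Births: 10346 × 0.104 = 1076  |  13752 × 0.36 = 4951 ⇒ total 6027
Band 2: 3550 × 0.957 = 3397
Band 3: 8613 × 0.958 = 8251
Band 4: 10346 × 0.955 = 9880
Band 5: 13752 × 0.944 = 12982
Band 6: 5381 × 0.94 = 5058
Band 7: 5640 × 0.928 + 12426 × 0.561 = 5234 + 6971 = 12205
End of period: [6027, 3397, 8251, 9880, 12982, 5058, 12205]
Total after period 2: 6027 + 3397 + 8251 + 9880 + 12982 + 5058 + 12205 = 57800

57800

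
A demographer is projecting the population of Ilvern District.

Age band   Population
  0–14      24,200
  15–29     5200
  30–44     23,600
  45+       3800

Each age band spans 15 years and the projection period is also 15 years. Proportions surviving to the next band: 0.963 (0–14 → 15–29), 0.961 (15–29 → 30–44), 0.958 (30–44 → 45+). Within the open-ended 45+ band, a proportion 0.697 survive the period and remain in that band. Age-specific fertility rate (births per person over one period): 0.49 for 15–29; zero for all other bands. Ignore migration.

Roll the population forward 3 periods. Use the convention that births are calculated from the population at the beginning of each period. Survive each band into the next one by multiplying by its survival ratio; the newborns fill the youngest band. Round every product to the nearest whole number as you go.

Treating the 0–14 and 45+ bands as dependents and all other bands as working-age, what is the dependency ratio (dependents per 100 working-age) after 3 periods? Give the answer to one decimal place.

Let group 1 be 0–14 through group 4 = 45+.
— Period 1 —
Births: 5200 × 0.49 = 2548
Group 2: 24200 × 0.963 = 23305
Group 3: 5200 × 0.961 = 4997
Group 4: 23600 × 0.958 + 3800 × 0.697 = 22609 + 2649 = 25258
Population now: 0–14=2548, 15–29=23305, 30–44=4997, 45+=25258
— Period 2 —
Births: 23305 × 0.49 = 11419
Group 2: 2548 × 0.963 = 2454
Group 3: 23305 × 0.961 = 22396
Group 4: 4997 × 0.958 + 25258 × 0.697 = 4787 + 17605 = 22392
Population now: 0–14=11419, 15–29=2454, 30–44=22396, 45+=22392
— Period 3 —
Births: 2454 × 0.49 = 1202
Group 2: 11419 × 0.963 = 10996
Group 3: 2454 × 0.961 = 2358
Group 4: 22396 × 0.958 + 22392 × 0.697 = 21455 + 15607 = 37062
Population now: 0–14=1202, 15–29=10996, 30–44=2358, 45+=37062
Dependents (band 0–14 + band 45+) = 1202 + 37062 = 38264; working-age = 13354; ratio = 38264/13354 × 100 = 286.5

286.5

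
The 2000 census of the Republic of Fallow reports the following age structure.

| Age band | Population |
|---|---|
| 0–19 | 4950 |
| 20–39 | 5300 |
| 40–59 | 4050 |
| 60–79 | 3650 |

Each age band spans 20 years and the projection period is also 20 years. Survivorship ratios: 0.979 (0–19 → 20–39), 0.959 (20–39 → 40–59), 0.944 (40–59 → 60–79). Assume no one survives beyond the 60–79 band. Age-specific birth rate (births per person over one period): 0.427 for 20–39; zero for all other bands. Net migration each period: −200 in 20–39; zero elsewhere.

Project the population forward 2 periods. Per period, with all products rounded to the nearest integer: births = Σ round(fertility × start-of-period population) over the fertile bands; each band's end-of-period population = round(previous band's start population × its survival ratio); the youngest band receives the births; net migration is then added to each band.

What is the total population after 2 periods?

Call the bands 1 to 4, youngest first.
[period 1]
Births: 5300 * 0.427 = 2263
Band 2: 4950 * 0.979 = 4846
Band 3: 5300 * 0.959 = 5083
Band 4: 4050 * 0.944 = 3823
Net migration: Band 2 − 200 → 4646
End of period: [2263, 4646, 5083, 3823]
[period 2]
Births: 4646 * 0.427 = 1984
Band 2: 2263 * 0.979 = 2215
Band 3: 4646 * 0.959 = 4456
Band 4: 5083 * 0.944 = 4798
Net migration: Band 2 − 200 → 2015
End of period: [1984, 2015, 4456, 4798]
Total after period 2: 1984 + 2015 + 4456 + 4798 = 13253

13253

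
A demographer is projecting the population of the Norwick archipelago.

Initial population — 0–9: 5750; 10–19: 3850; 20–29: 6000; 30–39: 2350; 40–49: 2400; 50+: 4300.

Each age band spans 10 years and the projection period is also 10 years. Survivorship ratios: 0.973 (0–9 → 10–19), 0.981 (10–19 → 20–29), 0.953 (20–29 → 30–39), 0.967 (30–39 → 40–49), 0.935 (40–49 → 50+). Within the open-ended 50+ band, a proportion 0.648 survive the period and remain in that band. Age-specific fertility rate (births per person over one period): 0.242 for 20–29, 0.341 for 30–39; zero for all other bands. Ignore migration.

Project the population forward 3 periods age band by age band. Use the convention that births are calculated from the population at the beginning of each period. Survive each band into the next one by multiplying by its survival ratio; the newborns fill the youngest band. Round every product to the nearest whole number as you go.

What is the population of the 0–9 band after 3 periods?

2555

Let band 1 be 0–9 through band 6 = 50+.
— Period 1 —
Births: 6000 × 0.242 = 1452  |  2350 × 0.341 = 801 ⇒ total 2253
Band 2: 5750 × 0.973 = 5595
Band 3: 3850 × 0.981 = 3777
Band 4: 6000 × 0.953 = 5718
Band 5: 2350 × 0.967 = 2272
Band 6: 2400 × 0.935 + 4300 × 0.648 = 2244 + 2786 = 5030
Giving 2253 / 5595 / 3777 / 5718 / 2272 / 5030.
— Period 2 —
Births: 3777 × 0.242 = 914  |  5718 × 0.341 = 1950 ⇒ total 2864
Band 2: 2253 × 0.973 = 2192
Band 3: 5595 × 0.981 = 5489
Band 4: 3777 × 0.953 = 3599
Band 5: 5718 × 0.967 = 5529
Band 6: 2272 × 0.935 + 5030 × 0.648 = 2124 + 3259 = 5383
Giving 2864 / 2192 / 5489 / 3599 / 5529 / 5383.
— Period 3 —
Births: 5489 × 0.242 = 1328  |  3599 × 0.341 = 1227 ⇒ total 2555
Band 2: 2864 × 0.973 = 2787
Band 3: 2192 × 0.981 = 2150
Band 4: 5489 × 0.953 = 5231
Band 5: 3599 × 0.967 = 3480
Band 6: 5529 × 0.935 + 5383 × 0.648 = 5170 + 3488 = 8658
Giving 2555 / 2787 / 2150 / 5231 / 3480 / 8658.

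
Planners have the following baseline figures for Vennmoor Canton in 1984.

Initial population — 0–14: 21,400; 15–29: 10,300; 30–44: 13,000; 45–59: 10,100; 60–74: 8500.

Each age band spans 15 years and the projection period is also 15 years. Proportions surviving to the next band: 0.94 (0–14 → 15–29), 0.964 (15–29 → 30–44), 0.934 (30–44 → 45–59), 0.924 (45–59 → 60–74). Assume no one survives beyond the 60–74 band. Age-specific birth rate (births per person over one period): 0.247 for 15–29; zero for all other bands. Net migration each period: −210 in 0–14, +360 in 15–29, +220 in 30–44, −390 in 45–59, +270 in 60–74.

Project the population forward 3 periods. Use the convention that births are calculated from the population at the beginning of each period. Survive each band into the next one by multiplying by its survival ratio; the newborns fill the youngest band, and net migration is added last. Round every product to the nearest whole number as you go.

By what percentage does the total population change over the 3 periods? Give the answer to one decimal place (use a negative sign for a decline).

Numbering the bands 1..5 from youngest to oldest:
[period 1]
Births: 10300 × 0.247 = 2544
Band 2: 21400 × 0.94 = 20116
Band 3: 10300 × 0.964 = 9929
Band 4: 13000 × 0.934 = 12142
Band 5: 10100 × 0.924 = 9332
Net migration: Band 1 − 210 → 2334; Band 2 + 360 → 20476; Band 3 + 220 → 10149; Band 4 − 390 → 11752; Band 5 + 270 → 9602
End of period: [2334, 20476, 10149, 11752, 9602]
[period 2]
Births: 20476 × 0.247 = 5058
Band 2: 2334 × 0.94 = 2194
Band 3: 20476 × 0.964 = 19739
Band 4: 10149 × 0.934 = 9479
Band 5: 11752 × 0.924 = 10859
Net migration: Band 1 − 210 → 4848; Band 2 + 360 → 2554; Band 3 + 220 → 19959; Band 4 − 390 → 9089; Band 5 + 270 → 11129
End of period: [4848, 2554, 19959, 9089, 11129]
[period 3]
Births: 2554 × 0.247 = 631
Band 2: 4848 × 0.94 = 4557
Band 3: 2554 × 0.964 = 2462
Band 4: 19959 × 0.934 = 18642
Band 5: 9089 × 0.924 = 8398
Net migration: Band 1 − 210 → 421; Band 2 + 360 → 4917; Band 3 + 220 → 2682; Band 4 − 390 → 18252; Band 5 + 270 → 8668
End of period: [421, 4917, 2682, 18252, 8668]
Total: 63300 → 34940; change = -28360; percentage change = -44.8%

-44.8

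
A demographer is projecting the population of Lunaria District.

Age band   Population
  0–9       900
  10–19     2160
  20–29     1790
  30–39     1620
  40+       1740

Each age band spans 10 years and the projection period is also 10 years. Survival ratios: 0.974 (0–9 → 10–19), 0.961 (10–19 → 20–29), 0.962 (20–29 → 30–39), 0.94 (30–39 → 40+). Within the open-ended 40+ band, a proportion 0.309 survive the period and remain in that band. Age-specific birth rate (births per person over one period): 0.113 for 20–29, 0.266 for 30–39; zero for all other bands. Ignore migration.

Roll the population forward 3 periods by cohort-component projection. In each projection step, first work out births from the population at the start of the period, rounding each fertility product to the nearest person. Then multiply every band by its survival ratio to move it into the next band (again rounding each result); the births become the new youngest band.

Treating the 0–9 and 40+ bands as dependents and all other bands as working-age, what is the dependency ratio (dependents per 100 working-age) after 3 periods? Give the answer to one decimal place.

153.9

Numbering the bands 1..5 from youngest to oldest:
Period 1:
Births: 1790 × 0.113 = 202, 1620 × 0.266 = 431 → total 633
Band 2: 900 × 0.974 = 877
Band 3: 2160 × 0.961 = 2076
Band 4: 1790 × 0.962 = 1722
Band 5: 1620 × 0.94 + 1740 × 0.309 = 1523 + 538 = 2061
Giving 633 / 877 / 2076 / 1722 / 2061.
Period 2:
Births: 2076 × 0.113 = 235, 1722 × 0.266 = 458 → total 693
Band 2: 633 × 0.974 = 617
Band 3: 877 × 0.961 = 843
Band 4: 2076 × 0.962 = 1997
Band 5: 1722 × 0.94 + 2061 × 0.309 = 1619 + 637 = 2256
Giving 693 / 617 / 843 / 1997 / 2256.
Period 3:
Births: 843 × 0.113 = 95, 1997 × 0.266 = 531 → total 626
Band 2: 693 × 0.974 = 675
Band 3: 617 × 0.961 = 593
Band 4: 843 × 0.962 = 811
Band 5: 1997 × 0.94 + 2256 × 0.309 = 1877 + 697 = 2574
Giving 626 / 675 / 593 / 811 / 2574.
Dependents (band 0–9 + band 40+) = 626 + 2574 = 3200; working-age = 2079; ratio = 3200/2079 × 100 = 153.9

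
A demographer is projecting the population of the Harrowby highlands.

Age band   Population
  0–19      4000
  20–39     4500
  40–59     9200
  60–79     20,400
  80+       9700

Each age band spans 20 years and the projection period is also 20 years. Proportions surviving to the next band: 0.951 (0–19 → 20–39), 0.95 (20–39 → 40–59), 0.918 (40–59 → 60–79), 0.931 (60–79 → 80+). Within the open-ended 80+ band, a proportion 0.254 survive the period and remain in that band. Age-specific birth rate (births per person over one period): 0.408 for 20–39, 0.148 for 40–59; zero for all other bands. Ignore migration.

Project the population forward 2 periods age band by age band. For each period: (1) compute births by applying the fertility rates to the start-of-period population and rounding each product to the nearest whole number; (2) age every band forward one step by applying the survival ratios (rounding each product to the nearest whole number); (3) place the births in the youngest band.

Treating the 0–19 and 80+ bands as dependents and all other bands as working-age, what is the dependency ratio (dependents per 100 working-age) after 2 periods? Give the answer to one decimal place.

Period 1:
Births: 4500 * 0.408 = 1836 ; 9200 * 0.148 = 1362 → 3198
20–39: 4000 * 0.951 = 3804
40–59: 4500 * 0.95 = 4275
60–79: 9200 * 0.918 = 8446
80+: 20400 * 0.931 + 9700 * 0.254 = 18992 + 2464 = 21456
Population now: 0–19=3198, 20–39=3804, 40–59=4275, 60–79=8446, 80+=21456
Period 2:
Births: 3804 * 0.408 = 1552 ; 4275 * 0.148 = 633 → 2185
20–39: 3198 * 0.951 = 3041
40–59: 3804 * 0.95 = 3614
60–79: 4275 * 0.918 = 3924
80+: 8446 * 0.931 + 21456 * 0.254 = 7863 + 5450 = 13313
Population now: 0–19=2185, 20–39=3041, 40–59=3614, 60–79=3924, 80+=13313
Dependents (band 0–19 + band 80+) = 2185 + 13313 = 15498; working-age = 10579; ratio = 15498/10579 × 100 = 146.5

146.5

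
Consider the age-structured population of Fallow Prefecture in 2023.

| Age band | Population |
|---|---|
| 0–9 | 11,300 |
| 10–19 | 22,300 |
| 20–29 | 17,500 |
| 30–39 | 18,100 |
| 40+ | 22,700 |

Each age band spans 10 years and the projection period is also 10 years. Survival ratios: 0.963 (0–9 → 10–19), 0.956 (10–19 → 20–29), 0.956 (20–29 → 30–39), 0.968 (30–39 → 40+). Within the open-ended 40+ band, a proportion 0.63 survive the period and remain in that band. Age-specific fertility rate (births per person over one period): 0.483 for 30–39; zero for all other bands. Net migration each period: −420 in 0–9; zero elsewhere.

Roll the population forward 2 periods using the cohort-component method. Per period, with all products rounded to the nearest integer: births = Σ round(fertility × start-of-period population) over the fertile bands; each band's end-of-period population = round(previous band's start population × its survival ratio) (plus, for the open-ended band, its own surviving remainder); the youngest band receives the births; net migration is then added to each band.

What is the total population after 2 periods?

82702

Numbering the groups 1..5 from youngest to oldest:
[period 1]
Births: 18100 * 0.483 = 8742
Group 2: 11300 * 0.963 = 10882
Group 3: 22300 * 0.956 = 21319
Group 4: 17500 * 0.956 = 16730
Group 5: 18100 * 0.968 + 22700 * 0.63 = 17521 + 14301 = 31822
Net migration: Group 1 − 420 → 8322
→ [8322, 10882, 21319, 16730, 31822]
[period 2]
Births: 16730 * 0.483 = 8081
Group 2: 8322 * 0.963 = 8014
Group 3: 10882 * 0.956 = 10403
Group 4: 21319 * 0.956 = 20381
Group 5: 16730 * 0.968 + 31822 * 0.63 = 16195 + 20048 = 36243
Net migration: Group 1 − 420 → 7661
→ [7661, 8014, 10403, 20381, 36243]
Total after period 2: 7661 + 8014 + 10403 + 20381 + 36243 = 82702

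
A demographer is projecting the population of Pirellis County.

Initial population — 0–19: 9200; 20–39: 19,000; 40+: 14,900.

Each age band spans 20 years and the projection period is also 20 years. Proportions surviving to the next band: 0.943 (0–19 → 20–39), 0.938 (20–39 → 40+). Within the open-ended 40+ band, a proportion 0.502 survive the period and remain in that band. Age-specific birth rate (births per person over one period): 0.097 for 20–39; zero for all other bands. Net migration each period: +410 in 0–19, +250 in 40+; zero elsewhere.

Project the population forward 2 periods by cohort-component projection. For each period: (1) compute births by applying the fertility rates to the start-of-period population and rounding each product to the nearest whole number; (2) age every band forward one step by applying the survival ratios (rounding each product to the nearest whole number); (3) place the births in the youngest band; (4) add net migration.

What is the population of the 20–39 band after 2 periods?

— Period 1 —
Births: 19000 * 0.097 = 1843
20–39: 9200 * 0.943 = 8676
40+: 19000 * 0.938 + 14900 * 0.502 = 17822 + 7480 = 25302
Net migration: 0–19 + 410 → 2253; 40+ + 250 → 25552
End of period: [2253, 8676, 25552]
— Period 2 —
Births: 8676 * 0.097 = 842
20–39: 2253 * 0.943 = 2125
40+: 8676 * 0.938 + 25552 * 0.502 = 8138 + 12827 = 20965
Net migration: 0–19 + 410 → 1252; 40+ + 250 → 21215
End of period: [1252, 2125, 21215]

2125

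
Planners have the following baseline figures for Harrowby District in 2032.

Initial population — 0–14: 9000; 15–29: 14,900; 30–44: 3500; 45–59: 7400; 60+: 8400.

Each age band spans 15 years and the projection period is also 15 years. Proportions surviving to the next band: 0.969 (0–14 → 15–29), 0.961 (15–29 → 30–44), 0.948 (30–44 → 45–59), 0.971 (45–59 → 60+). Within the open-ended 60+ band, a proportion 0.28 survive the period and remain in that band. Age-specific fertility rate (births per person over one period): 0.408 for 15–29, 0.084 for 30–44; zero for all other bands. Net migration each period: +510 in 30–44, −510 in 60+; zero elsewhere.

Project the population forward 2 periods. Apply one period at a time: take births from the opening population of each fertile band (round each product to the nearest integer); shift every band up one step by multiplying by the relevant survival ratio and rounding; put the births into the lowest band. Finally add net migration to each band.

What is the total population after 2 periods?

— Period 1 —
Births: 14900 × 0.408 = 6079 ; 3500 × 0.084 = 294 ⇒ total 6373
15–29: 9000 × 0.969 = 8721
30–44: 14900 × 0.961 = 14319
45–59: 3500 × 0.948 = 3318
60+: 7400 × 0.971 + 8400 × 0.28 = 7185 + 2352 = 9537
Net migration: 30–44 + 510 → 14829; 60+ − 510 → 9027
→ [6373, 8721, 14829, 3318, 9027]
— Period 2 —
Births: 8721 × 0.408 = 3558 ; 14829 × 0.084 = 1246 ⇒ total 4804
15–29: 6373 × 0.969 = 6175
30–44: 8721 × 0.961 = 8381
45–59: 14829 × 0.948 = 14058
60+: 3318 × 0.971 + 9027 × 0.28 = 3222 + 2528 = 5750
Net migration: 30–44 + 510 → 8891; 60+ − 510 → 5240
→ [4804, 6175, 8891, 14058, 5240]
Total after period 2: 4804 + 6175 + 8891 + 14058 + 5240 = 39168

39168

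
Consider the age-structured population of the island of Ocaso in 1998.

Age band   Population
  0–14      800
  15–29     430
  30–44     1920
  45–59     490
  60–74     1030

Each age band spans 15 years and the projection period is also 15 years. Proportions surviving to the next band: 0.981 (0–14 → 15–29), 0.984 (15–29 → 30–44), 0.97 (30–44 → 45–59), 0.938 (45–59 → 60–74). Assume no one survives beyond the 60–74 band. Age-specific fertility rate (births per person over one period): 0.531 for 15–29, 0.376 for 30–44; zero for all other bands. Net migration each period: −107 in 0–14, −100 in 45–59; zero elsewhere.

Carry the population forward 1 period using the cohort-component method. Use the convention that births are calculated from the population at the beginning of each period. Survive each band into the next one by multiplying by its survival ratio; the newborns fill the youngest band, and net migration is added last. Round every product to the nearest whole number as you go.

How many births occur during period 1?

950

(Bands numbered youngest = 1 to oldest = 5.)
Period 1.
Births: 430 × 0.531 = 228 ; 1920 × 0.376 = 722 ⇒ total 950
Band 2: 800 × 0.981 = 785
Band 3: 430 × 0.984 = 423
Band 4: 1920 × 0.97 = 1862
Band 5: 490 × 0.938 = 460
Net migration: Band 1 − 107 → 843; Band 4 − 100 → 1762
Population now: 0–14=843, 15–29=785, 30–44=423, 45–59=1762, 60–74=460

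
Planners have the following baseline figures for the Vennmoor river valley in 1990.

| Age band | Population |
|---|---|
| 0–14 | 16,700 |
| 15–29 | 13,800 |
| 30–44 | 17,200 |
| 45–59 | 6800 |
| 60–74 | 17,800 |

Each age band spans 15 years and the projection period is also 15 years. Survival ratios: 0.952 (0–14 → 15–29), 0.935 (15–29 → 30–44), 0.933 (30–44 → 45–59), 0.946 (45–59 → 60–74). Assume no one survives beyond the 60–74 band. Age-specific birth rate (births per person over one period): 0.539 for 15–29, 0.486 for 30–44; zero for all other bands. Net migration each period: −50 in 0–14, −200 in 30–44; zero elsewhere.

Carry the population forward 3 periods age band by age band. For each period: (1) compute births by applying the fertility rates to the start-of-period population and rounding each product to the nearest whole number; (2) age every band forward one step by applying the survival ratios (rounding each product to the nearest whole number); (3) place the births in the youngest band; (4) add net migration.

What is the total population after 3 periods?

Period 1:
Births: 13800 × 0.539 = 7438  |  17200 × 0.486 = 8359 ⇒ total 15797
15–29: 16700 × 0.952 = 15898
30–44: 13800 × 0.935 = 12903
45–59: 17200 × 0.933 = 16048
60–74: 6800 × 0.946 = 6433
Net migration: 0–14 − 50 → 15747; 30–44 − 200 → 12703
Giving 15747 / 15898 / 12703 / 16048 / 6433.
Period 2:
Births: 15898 × 0.539 = 8569  |  12703 × 0.486 = 6174 ⇒ total 14743
15–29: 15747 × 0.952 = 14991
30–44: 15898 × 0.935 = 14865
45–59: 12703 × 0.933 = 11852
60–74: 16048 × 0.946 = 15181
Net migration: 0–14 − 50 → 14693; 30–44 − 200 → 14665
Giving 14693 / 14991 / 14665 / 11852 / 15181.
Period 3:
Births: 14991 × 0.539 = 8080  |  14665 × 0.486 = 7127 ⇒ total 15207
15–29: 14693 × 0.952 = 13988
30–44: 14991 × 0.935 = 14017
45–59: 14665 × 0.933 = 13682
60–74: 11852 × 0.946 = 11212
Net migration: 0–14 − 50 → 15157; 30–44 − 200 → 13817
Giving 15157 / 13988 / 13817 / 13682 / 11212.
Total after period 3: 15157 + 13988 + 13817 + 13682 + 11212 = 67856

67856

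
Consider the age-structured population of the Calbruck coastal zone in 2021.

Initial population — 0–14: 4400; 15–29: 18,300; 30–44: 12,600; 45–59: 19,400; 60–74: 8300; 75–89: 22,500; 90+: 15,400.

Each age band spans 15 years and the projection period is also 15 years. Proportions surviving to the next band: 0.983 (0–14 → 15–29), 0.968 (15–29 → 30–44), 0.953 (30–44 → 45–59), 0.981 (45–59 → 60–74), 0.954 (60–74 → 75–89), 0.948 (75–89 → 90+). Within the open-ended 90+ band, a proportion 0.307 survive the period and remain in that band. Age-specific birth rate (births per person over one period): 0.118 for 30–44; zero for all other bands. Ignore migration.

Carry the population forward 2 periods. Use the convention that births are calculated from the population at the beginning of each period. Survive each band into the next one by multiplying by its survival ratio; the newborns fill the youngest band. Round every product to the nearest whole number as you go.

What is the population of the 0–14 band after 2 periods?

Numbering the bands 1..7 from youngest to oldest:
Period 1.
Births: 12600 * 0.118 = 1487
Band 2: 4400 * 0.983 = 4325
Band 3: 18300 * 0.968 = 17714
Band 4: 12600 * 0.953 = 12008
Band 5: 19400 * 0.981 = 19031
Band 6: 8300 * 0.954 = 7918
Band 7: 22500 * 0.948 + 15400 * 0.307 = 21330 + 4728 = 26058
End of period: [1487, 4325, 17714, 12008, 19031, 7918, 26058]
Period 2.
Births: 17714 * 0.118 = 2090
Band 2: 1487 * 0.983 = 1462
Band 3: 4325 * 0.968 = 4187
Band 4: 17714 * 0.953 = 16881
Band 5: 12008 * 0.981 = 11780
Band 6: 19031 * 0.954 = 18156
Band 7: 7918 * 0.948 + 26058 * 0.307 = 7506 + 8000 = 15506
End of period: [2090, 1462, 4187, 16881, 11780, 18156, 15506]

2090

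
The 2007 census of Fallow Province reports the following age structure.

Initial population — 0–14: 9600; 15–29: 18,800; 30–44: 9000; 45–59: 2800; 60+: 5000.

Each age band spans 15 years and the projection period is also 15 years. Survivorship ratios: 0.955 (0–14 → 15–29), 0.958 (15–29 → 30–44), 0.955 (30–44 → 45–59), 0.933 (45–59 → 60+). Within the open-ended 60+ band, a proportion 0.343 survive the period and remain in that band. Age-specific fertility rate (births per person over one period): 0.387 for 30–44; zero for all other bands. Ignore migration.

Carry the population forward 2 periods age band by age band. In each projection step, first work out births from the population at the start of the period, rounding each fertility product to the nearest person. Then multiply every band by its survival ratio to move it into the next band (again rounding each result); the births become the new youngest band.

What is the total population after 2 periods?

45782

Period 1.
Births: 9000 × 0.387 = 3483
15–29: 9600 × 0.955 = 9168
30–44: 18800 × 0.958 = 18010
45–59: 9000 × 0.955 = 8595
60+: 2800 × 0.933 + 5000 × 0.343 = 2612 + 1715 = 4327
→ [3483, 9168, 18010, 8595, 4327]
Period 2.
Births: 18010 × 0.387 = 6970
15–29: 3483 × 0.955 = 3326
30–44: 9168 × 0.958 = 8783
45–59: 18010 × 0.955 = 17200
60+: 8595 × 0.933 + 4327 × 0.343 = 8019 + 1484 = 9503
→ [6970, 3326, 8783, 17200, 9503]
Total after period 2: 6970 + 3326 + 8783 + 17200 + 9503 = 45782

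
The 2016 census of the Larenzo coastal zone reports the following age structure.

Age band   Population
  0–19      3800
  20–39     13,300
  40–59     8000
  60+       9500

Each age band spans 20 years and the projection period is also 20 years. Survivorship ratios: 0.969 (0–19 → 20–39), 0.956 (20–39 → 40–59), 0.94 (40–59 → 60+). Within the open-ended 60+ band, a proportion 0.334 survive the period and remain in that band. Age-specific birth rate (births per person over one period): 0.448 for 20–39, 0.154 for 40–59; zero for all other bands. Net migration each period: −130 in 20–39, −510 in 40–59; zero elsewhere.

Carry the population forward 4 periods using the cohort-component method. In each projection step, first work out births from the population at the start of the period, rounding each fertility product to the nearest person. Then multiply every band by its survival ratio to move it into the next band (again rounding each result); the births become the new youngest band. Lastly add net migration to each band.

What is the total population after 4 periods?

Period 1.
Births: 13300 * 0.448 = 5958, 8000 * 0.154 = 1232 → 7190
20–39: 3800 * 0.969 = 3682
40–59: 13300 * 0.956 = 12715
60+: 8000 * 0.94 + 9500 * 0.334 = 7520 + 3173 = 10693
Net migration: 20–39 − 130 → 3552; 40–59 − 510 → 12205
→ [7190, 3552, 12205, 10693]
Period 2.
Births: 3552 * 0.448 = 1591, 12205 * 0.154 = 1880 → 3471
20–39: 7190 * 0.969 = 6967
40–59: 3552 * 0.956 = 3396
60+: 12205 * 0.94 + 10693 * 0.334 = 11473 + 3571 = 15044
Net migration: 20–39 − 130 → 6837; 40–59 − 510 → 2886
→ [3471, 6837, 2886, 15044]
Period 3.
Births: 6837 * 0.448 = 3063, 2886 * 0.154 = 444 → 3507
20–39: 3471 * 0.969 = 3363
40–59: 6837 * 0.956 = 6536
60+: 2886 * 0.94 + 15044 * 0.334 = 2713 + 5025 = 7738
Net migration: 20–39 − 130 → 3233; 40–59 − 510 → 6026
→ [3507, 3233, 6026, 7738]
Period 4.
Births: 3233 * 0.448 = 1448, 6026 * 0.154 = 928 → 2376
20–39: 3507 * 0.969 = 3398
40–59: 3233 * 0.956 = 3091
60+: 6026 * 0.94 + 7738 * 0.334 = 5664 + 2584 = 8248
Net migration: 20–39 − 130 → 3268; 40–59 − 510 → 2581
→ [2376, 3268, 2581, 8248]
Total after period 4: 2376 + 3268 + 2581 + 8248 = 16473

16473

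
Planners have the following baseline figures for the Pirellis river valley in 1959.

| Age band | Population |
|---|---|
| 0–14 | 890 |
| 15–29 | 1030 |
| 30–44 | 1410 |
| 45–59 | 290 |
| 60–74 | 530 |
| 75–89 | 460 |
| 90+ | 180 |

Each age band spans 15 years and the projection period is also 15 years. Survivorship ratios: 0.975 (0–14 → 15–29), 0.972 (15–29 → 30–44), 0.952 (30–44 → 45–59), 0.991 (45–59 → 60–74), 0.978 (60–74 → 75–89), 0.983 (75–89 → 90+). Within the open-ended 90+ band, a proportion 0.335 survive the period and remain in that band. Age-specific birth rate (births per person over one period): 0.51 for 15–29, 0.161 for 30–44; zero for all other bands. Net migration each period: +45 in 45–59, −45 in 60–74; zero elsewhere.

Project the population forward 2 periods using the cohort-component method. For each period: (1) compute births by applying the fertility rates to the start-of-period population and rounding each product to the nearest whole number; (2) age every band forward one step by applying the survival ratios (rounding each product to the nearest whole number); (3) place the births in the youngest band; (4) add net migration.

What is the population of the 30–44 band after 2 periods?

844

Let band 1 be 0–14 through band 7 = 90+.
Period 1:
Births: 1030 × 0.51 = 525 ; 1410 × 0.161 = 227 ⇒ total 752
Band 2: 890 × 0.975 = 868
Band 3: 1030 × 0.972 = 1001
Band 4: 1410 × 0.952 = 1342
Band 5: 290 × 0.991 = 287
Band 6: 530 × 0.978 = 518
Band 7: 460 × 0.983 + 180 × 0.335 = 452 + 60 = 512
Net migration: Band 4 + 45 → 1387; Band 5 − 45 → 242
→ [752, 868, 1001, 1387, 242, 518, 512]
Period 2:
Births: 868 × 0.51 = 443 ; 1001 × 0.161 = 161 ⇒ total 604
Band 2: 752 × 0.975 = 733
Band 3: 868 × 0.972 = 844
Band 4: 1001 × 0.952 = 953
Band 5: 1387 × 0.991 = 1375
Band 6: 242 × 0.978 = 237
Band 7: 518 × 0.983 + 512 × 0.335 = 509 + 172 = 681
Net migration: Band 4 + 45 → 998; Band 5 − 45 → 1330
→ [604, 733, 844, 998, 1330, 237, 681]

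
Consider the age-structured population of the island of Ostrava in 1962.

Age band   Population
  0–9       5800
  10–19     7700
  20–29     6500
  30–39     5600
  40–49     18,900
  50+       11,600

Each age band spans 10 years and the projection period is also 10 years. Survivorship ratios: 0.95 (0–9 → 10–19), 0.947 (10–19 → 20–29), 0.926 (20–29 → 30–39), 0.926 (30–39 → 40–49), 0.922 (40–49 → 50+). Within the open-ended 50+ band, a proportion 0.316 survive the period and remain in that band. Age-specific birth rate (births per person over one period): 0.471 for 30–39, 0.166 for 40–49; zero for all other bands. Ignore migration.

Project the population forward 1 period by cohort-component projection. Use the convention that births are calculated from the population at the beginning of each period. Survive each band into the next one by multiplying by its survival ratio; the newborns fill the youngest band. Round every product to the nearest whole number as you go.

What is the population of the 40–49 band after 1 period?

— Period 1 —
Births: 5600 × 0.471 = 2638  |  18900 × 0.166 = 3137 → 5775
10–19: 5800 × 0.95 = 5510
20–29: 7700 × 0.947 = 7292
30–39: 6500 × 0.926 = 6019
40–49: 5600 × 0.926 = 5186
50+: 18900 × 0.922 + 11600 × 0.316 = 17426 + 3666 = 21092
Population now: 0–9=5775, 10–19=5510, 20–29=7292, 30–39=6019, 40–49=5186, 50+=21092

5186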